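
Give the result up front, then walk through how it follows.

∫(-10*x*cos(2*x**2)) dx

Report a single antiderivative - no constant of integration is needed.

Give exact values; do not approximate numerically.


The answer is -5*sin(2*x**2)/2.
Step 1. Substitute u = x**2, turning ∫(-10*x*cos(2*x**2)) dx into ∫(-5*cos(2*u)) du: now ∫(-5*cos(2*u)) du.
Step 2. Evaluate the standard form: now -5*sin(2*u)/2.
Step 3. Substitute back u = x**2: now -5*sin(2*x**2)/2.
Answer: -5*sin(2*x**2)/2.


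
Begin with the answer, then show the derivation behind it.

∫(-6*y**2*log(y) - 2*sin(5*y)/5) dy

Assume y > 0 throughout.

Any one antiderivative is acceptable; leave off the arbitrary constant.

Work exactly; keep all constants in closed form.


The answer is -2*y**3*log(y) + 2*y**3/3 + 2*cos(5*y)/25.
Step 1. Rewrite: now ∫(-6*y**2*log(y)) dy + ∫(-2*sin(5*y)/5) dy.
Step 2. Integrate ∫(-6*y**2*log(y)) dy by parts with u = log(y), dv = (-6*y**2) dy, so v = -2*y**3 [assuming y > 0]: now -2*y**3*log(y) + ∫(2*y**2) dy + ∫(-2*sin(5*y)/5) dy.
Step 3. Evaluate the standard form: now -2*y**3*log(y) + 2*y**3/3 + ∫(-2*sin(5*y)/5) dy.
Step 4. Evaluate the standard form: now -2*y**3*log(y) + 2*y**3/3 + 2*cos(5*y)/25.
Answer: -2*y**3*log(y) + 2*y**3/3 + 2*cos(5*y)/25.


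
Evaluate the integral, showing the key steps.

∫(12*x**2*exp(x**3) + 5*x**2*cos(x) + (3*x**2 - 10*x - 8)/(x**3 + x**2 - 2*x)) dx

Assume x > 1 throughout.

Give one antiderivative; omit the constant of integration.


Step 1. Rewrite: now ∫(12*x**2*exp(x**3)) dx + ∫(5*x**2*cos(x)) dx + ∫((3*x**2 - 10*x - 8)/(x**3 + x**2 - 2*x)) dx.
Step 2. Integrate ∫(5*x**2*cos(x)) dx by parts with u = x**2, dv = (5*cos(x)) dx, so v = 5*sin(x): now 5*x**2*sin(x) + ∫(-10*x*sin(x)) dx + ∫(12*x**2*exp(x**3)) dx + ∫((3*x**2 - 10*x - 8)/(x**3 + x**2 - 2*x)) dx.
Step 3. Integrate ∫(-10*x*sin(x)) dx by parts with u = x, dv = (-10*sin(x)) dx, so v = 10*cos(x): now 5*x**2*sin(x) + 10*x*cos(x) + ∫(12*x**2*exp(x**3)) dx + ∫((3*x**2 - 10*x - 8)/(x**3 + x**2 - 2*x)) dx + ∫(-10*cos(x)) dx.
Step 4. Evaluate the standard form: now 5*x**2*sin(x) + 10*x*cos(x) - 10*sin(x) + ∫(12*x**2*exp(x**3)) dx + ∫((3*x**2 - 10*x - 8)/(x**3 + x**2 - 2*x)) dx.
Step 5. Substitute u = x**3, turning ∫(12*x**2*exp(x**3)) dx into ∫(4*exp(u)) du: now 5*x**2*sin(x) + 10*x*cos(x) - 10*sin(x) + ∫((3*x**2 - 10*x - 8)/(x**3 + x**2 - 2*x)) dx + ∫(4*exp(u)) du.
Step 6. Evaluate the standard form: now 5*x**2*sin(x) + 10*x*cos(x) + 4*exp(u) - 10*sin(x) + ∫((3*x**2 - 10*x - 8)/(x**3 + x**2 - 2*x)) dx.
Step 7. Substitute back u = x**3: now 5*x**2*sin(x) + 10*x*cos(x) + 4*exp(x**3) - 10*sin(x) + ∫((3*x**2 - 10*x - 8)/(x**3 + x**2 - 2*x)) dx.
Step 8. Decompose ∫((3*x**2 - 10*x - 8)/(x**3 + x**2 - 2*x)) dx by partial fractions, (3*x**2 - 10*x - 8)/(x**3 + x**2 - 2*x) = 4/(x + 2) - 5/(x - 1) + 4/x: now 5*x**2*sin(x) + 10*x*cos(x) + 4*exp(x**3) - 10*sin(x) + ∫(4/x) dx + ∫(-5/(x - 1)) dx + ∫(4/(x + 2)) dx.
Step 9. Evaluate the standard form [assuming x > 0]: now 5*x**2*sin(x) + 10*x*cos(x) + 4*exp(x**3) + 4*log(x) - 10*sin(x) + ∫(-5/(x - 1)) dx + ∫(4/(x + 2)) dx.
Step 10. Evaluate the standard form [assuming x > 1]: now 5*x**2*sin(x) + 10*x*cos(x) + 4*exp(x**3) + 4*log(x) - 5*log(x - 1) - 10*sin(x) + ∫(4/(x + 2)) dx.
Step 11. Evaluate the standard form [assuming x > -2]: now 5*x**2*sin(x) + 10*x*cos(x) + 4*exp(x**3) + 4*log(x) - 5*log(x - 1) + 4*log(x + 2) - 10*sin(x).
Answer: 5*x**2*sin(x) + 10*x*cos(x) + 4*exp(x**3) + 4*log(x) - 5*log(x - 1) + 4*log(x + 2) - 10*sin(x).


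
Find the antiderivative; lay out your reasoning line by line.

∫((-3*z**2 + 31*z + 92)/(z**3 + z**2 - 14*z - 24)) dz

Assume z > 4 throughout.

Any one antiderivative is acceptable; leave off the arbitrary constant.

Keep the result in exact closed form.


Step 1. Decompose ∫((-3*z**2 + 31*z + 92)/(z**3 + z**2 - 14*z - 24)) dz by partial fractions, (-3*z**2 + 31*z + 92)/(z**3 + z**2 - 14*z - 24) = -4/(z + 3) - 3/(z + 2) + 4/(z - 4): now ∫(4/(z - 4)) dz + ∫(-3/(z + 2)) dz + ∫(-4/(z + 3)) dz.
Step 2. Evaluate the standard form [assuming z > 4]: now 4*log(z - 4) + ∫(-3/(z + 2)) dz + ∫(-4/(z + 3)) dz.
Step 3. Evaluate the standard form [assuming z > -3]: now 4*log(z - 4) - 4*log(z + 3) + ∫(-3/(z + 2)) dz.
Step 4. Evaluate the standard form [assuming z > -2]: now 4*log(z - 4) - 3*log(z + 2) - 4*log(z + 3).
Answer: 4*log(z - 4) - 3*log(z + 2) - 4*log(z + 3).


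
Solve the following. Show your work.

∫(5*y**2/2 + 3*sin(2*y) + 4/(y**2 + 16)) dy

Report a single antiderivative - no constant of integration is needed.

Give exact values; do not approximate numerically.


Step 1. Rewrite: now ∫(5*y**2/2) dy + ∫(4/(y**2 + 16)) dy + ∫(3*sin(2*y)) dy.
Step 2. Evaluate the standard form: now -3*cos(2*y)/2 + ∫(5*y**2/2) dy + ∫(4/(y**2 + 16)) dy.
Step 3. Evaluate the standard form: now -3*cos(2*y)/2 + atan(y/4) + ∫(5*y**2/2) dy.
Step 4. Evaluate the standard form: now 5*y**3/6 - 3*cos(2*y)/2 + atan(y/4).
Answer: 5*y**3/6 - 3*cos(2*y)/2 + atan(y/4).


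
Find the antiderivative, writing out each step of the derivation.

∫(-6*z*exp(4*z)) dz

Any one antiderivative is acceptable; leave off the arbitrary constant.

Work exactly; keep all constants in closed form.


Step 1. Integrate ∫(-6*z*exp(4*z)) dz by parts with u = z, dv = (-6*exp(4*z)) dz, so v = -3*exp(4*z)/2: now -3*z*exp(4*z)/2 + ∫(3*exp(4*z)/2) dz.
Step 2. Evaluate the standard form: now -3*z*exp(4*z)/2 + 3*exp(4*z)/8.
Answer: -3*z*exp(4*z)/2 + 3*exp(4*z)/8.


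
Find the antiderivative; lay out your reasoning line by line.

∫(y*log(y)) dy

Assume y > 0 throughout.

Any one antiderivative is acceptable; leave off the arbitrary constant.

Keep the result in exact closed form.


Step 1. Integrate ∫(y*log(y)) dy by parts with u = log(y), dv = (y) dy, so v = y**2/2 [assuming y > 0]: now y**2*log(y)/2 + ∫(-y/2) dy.
Step 2. Evaluate the standard form: now y**2*log(y)/2 - y**2/4.
Answer: y**2*log(y)/2 - y**2/4.


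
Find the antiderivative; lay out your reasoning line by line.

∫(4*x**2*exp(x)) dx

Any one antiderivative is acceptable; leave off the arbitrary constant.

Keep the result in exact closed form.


Step 1. Integrate ∫(4*x**2*exp(x)) dx by parts with u = x**2, dv = (4*exp(x)) dx, so v = 4*exp(x): now 4*x**2*exp(x) + ∫(-8*x*exp(x)) dx.
Step 2. Integrate ∫(-8*x*exp(x)) dx by parts with u = x, dv = (-8*exp(x)) dx, so v = -8*exp(x): now 4*x**2*exp(x) - 8*x*exp(x) + ∫(8*exp(x)) dx.
Step 3. Evaluate the standard form: now 4*x**2*exp(x) - 8*x*exp(x) + 8*exp(x).
Answer: 4*x**2*exp(x) - 8*x*exp(x) + 8*exp(x).


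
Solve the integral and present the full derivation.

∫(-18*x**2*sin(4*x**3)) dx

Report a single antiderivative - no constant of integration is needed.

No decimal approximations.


Step 1. Substitute u = x**3, turning ∫(-18*x**2*sin(4*x**3)) dx into ∫(-6*sin(4*u)) du: now ∫(-6*sin(4*u)) du.
Step 2. Evaluate the standard form: now 3*cos(4*u)/2.
Step 3. Substitute back u = x**3: now 3*cos(4*x**3)/2.
Answer: 3*cos(4*x**3)/2.


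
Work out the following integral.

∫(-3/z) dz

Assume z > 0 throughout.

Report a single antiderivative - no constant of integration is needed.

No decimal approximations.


Answer: -3*log(z).


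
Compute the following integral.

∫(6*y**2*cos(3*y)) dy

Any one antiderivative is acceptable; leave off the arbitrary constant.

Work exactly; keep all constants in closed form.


Answer: 2*y**2*sin(3*y) + 4*y*cos(3*y)/3 - 4*sin(3*y)/9.


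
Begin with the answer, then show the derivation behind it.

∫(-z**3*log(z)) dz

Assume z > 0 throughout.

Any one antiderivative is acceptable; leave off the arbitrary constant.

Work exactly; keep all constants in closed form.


The answer is -z**4*log(z)/4 + z**4/16.
Step 1. Integrate ∫(-z**3*log(z)) dz by parts with u = log(z), dv = (-z**3) dz, so v = -z**4/4 [assuming z > 0]: now -z**4*log(z)/4 + ∫(z**3/4) dz.
Step 2. Evaluate the standard form: now -z**4*log(z)/4 + z**4/16.
Answer: -z**4*log(z)/4 + z**4/16.


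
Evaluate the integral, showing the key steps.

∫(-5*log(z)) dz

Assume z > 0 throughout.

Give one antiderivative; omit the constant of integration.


Step 1. Integrate ∫(-5*log(z)) dz by parts with u = log(z), dv = (-5) dz, so v = -5*z [assuming z > 0]: now -5*z*log(z) + ∫(5) dz.
Step 2. Evaluate the standard form: now -5*z*log(z) + 5*z.
Answer: -5*z*log(z) + 5*z.


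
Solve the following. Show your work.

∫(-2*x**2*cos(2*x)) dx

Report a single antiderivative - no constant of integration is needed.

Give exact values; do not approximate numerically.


Step 1. Integrate ∫(-2*x**2*cos(2*x)) dx by parts with u = x**2, dv = (-2*cos(2*x)) dx, so v = -sin(2*x): now -x**2*sin(2*x) + ∫(2*x*sin(2*x)) dx.
Step 2. Integrate ∫(2*x*sin(2*x)) dx by parts with u = x, dv = (2*sin(2*x)) dx, so v = -cos(2*x): now -x**2*sin(2*x) - x*cos(2*x) + ∫(cos(2*x)) dx.
Step 3. Evaluate the standard form: now -x**2*sin(2*x) - x*cos(2*x) + sin(2*x)/2.
Answer: -x**2*sin(2*x) - x*cos(2*x) + sin(2*x)/2.


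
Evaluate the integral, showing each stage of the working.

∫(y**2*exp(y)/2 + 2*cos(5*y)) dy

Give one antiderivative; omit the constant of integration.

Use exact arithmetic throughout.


Step 1. Rewrite: now ∫(y**2*exp(y)/2) dy + ∫(2*cos(5*y)) dy.
Step 2. Integrate ∫(y**2*exp(y)/2) dy by parts with u = y**2, dv = (exp(y)/2) dy, so v = exp(y)/2: now y**2*exp(y)/2 + ∫(-y*exp(y)) dy + ∫(2*cos(5*y)) dy.
Step 3. Integrate ∫(-y*exp(y)) dy by parts with u = y, dv = (-exp(y)) dy, so v = -exp(y): now y**2*exp(y)/2 - y*exp(y) + ∫(exp(y)) dy + ∫(2*cos(5*y)) dy.
Step 4. Evaluate the standard form: now y**2*exp(y)/2 - y*exp(y) + exp(y) + ∫(2*cos(5*y)) dy.
Step 5. Evaluate the standard form: now y**2*exp(y)/2 - y*exp(y) + exp(y) + 2*sin(5*y)/5.
Answer: y**2*exp(y)/2 - y*exp(y) + exp(y) + 2*sin(5*y)/5.


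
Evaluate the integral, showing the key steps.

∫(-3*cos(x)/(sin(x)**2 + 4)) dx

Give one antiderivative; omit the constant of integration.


Step 1. Substitute u = sin(x), turning ∫(-3*cos(x)/(sin(x)**2 + 4)) dx into ∫(-3/(u**2 + 4)) du: now ∫(-3/(u**2 + 4)) du.
Step 2. Evaluate the standard form: now -3*atan(u/2)/2.
Step 3. Substitute back u = sin(x): now -3*atan(sin(x)/2)/2.
Answer: -3*atan(sin(x)/2)/2.


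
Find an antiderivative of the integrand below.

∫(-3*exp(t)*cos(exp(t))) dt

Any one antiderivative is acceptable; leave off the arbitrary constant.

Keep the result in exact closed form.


Answer: -3*sin(exp(t)).


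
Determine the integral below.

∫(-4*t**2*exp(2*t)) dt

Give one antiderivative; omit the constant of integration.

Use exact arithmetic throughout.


Answer: -2*t**2*exp(2*t) + 2*t*exp(2*t) - exp(2*t).


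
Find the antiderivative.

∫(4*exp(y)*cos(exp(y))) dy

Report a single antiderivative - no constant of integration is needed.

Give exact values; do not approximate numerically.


Answer: 4*sin(exp(y)).


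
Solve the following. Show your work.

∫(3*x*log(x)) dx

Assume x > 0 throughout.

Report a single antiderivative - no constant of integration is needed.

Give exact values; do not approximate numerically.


Step 1. Integrate ∫(3*x*log(x)) dx by parts with u = log(x), dv = (3*x) dx, so v = 3*x**2/2 [assuming x > 0]: now 3*x**2*log(x)/2 + ∫(-3*x/2) dx.
Step 2. Evaluate the standard form: now 3*x**2*log(x)/2 - 3*x**2/4.
Answer: 3*x**2*log(x)/2 - 3*x**2/4.


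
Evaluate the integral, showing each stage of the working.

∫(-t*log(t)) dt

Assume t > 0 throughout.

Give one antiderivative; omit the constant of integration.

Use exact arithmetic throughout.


Step 1. Integrate ∫(-t*log(t)) dt by parts with u = log(t), dv = (-t) dt, so v = -t**2/2 [assuming t > 0]: now -t**2*log(t)/2 + ∫(t/2) dt.
Step 2. Evaluate the standard form: now -t**2*log(t)/2 + t**2/4.
Answer: -t**2*log(t)/2 + t**2/4.


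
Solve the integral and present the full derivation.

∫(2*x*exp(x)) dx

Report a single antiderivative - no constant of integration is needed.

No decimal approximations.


Step 1. Integrate ∫(2*x*exp(x)) dx by parts with u = x, dv = (2*exp(x)) dx, so v = 2*exp(x): now 2*x*exp(x) + ∫(-2*exp(x)) dx.
Step 2. Evaluate the standard form: now 2*x*exp(x) - 2*exp(x).
Answer: 2*x*exp(x) - 2*exp(x).


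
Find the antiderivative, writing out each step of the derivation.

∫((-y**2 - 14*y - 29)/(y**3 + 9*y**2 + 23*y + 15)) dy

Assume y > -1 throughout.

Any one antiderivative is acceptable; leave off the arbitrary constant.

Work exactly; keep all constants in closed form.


Step 1. Decompose ∫((-y**2 - 14*y - 29)/(y**3 + 9*y**2 + 23*y + 15)) dy by partial fractions, (-y**2 - 14*y - 29)/(y**3 + 9*y**2 + 23*y + 15) = 2/(y + 5) - 1/(y + 3) - 2/(y + 1): now ∫(-2/(y + 1)) dy + ∫(-1/(y + 3)) dy + ∫(2/(y + 5)) dy.
Step 2. Evaluate the standard form [assuming y > -5]: now 2*log(y + 5) + ∫(-2/(y + 1)) dy + ∫(-1/(y + 3)) dy.
Step 3. Evaluate the standard form [assuming y > -1]: now -2*log(y + 1) + 2*log(y + 5) + ∫(-1/(y + 3)) dy.
Step 4. Evaluate the standard form [assuming y > -3]: now -2*log(y + 1) - log(y + 3) + 2*log(y + 5).
Answer: -2*log(y + 1) - log(y + 3) + 2*log(y + 5).


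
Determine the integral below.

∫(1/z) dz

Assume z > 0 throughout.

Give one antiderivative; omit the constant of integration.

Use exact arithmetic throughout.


Answer: log(z).


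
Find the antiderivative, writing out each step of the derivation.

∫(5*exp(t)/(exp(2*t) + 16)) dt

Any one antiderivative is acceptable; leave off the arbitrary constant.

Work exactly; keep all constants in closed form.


Step 1. Substitute u = exp(t), turning ∫(5*exp(t)/(exp(2*t) + 16)) dt into ∫(5/(u**2 + 16)) du: now ∫(5/(u**2 + 16)) du.
Step 2. Evaluate the standard form: now 5*atan(u/4)/4.
Step 3. Substitute back u = exp(t): now 5*atan(exp(t)/4)/4.
Answer: 5*atan(exp(t)/4)/4.


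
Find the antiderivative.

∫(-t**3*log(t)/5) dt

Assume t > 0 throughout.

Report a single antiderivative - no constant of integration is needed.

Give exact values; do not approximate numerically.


Answer: -t**4*log(t)/20 + t**4/80.


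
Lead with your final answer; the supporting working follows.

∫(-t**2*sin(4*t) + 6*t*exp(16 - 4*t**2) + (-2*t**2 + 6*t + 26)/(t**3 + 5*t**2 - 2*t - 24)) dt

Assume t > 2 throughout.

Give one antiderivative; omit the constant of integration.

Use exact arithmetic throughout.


The answer is t**2*cos(4*t)/4 - t*sin(4*t)/8 - 3*exp(16 - 4*t**2)/4 + log(t - 2) + 2*log(t + 3) - 5*log(t + 4) - cos(4*t)/32.
Step 1. Rewrite: now ∫(6*t*exp(16 - 4*t**2)) dt + ∫(-t**2*sin(4*t)) dt + ∫((-2*t**2 + 6*t + 26)/(t**3 + 5*t**2 - 2*t - 24)) dt.
Step 2. Decompose ∫((-2*t**2 + 6*t + 26)/(t**3 + 5*t**2 - 2*t - 24)) dt by partial fractions, (-2*t**2 + 6*t + 26)/(t**3 + 5*t**2 - 2*t - 24) = -5/(t + 4) + 2/(t + 3) + 1/(t - 2): now ∫(6*t*exp(16 - 4*t**2)) dt + ∫(-t**2*sin(4*t)) dt + ∫(1/(t - 2)) dt + ∫(2/(t + 3)) dt + ∫(-5/(t + 4)) dt.
Step 3. Evaluate the standard form [assuming t > 2]: now log(t - 2) + ∫(6*t*exp(16 - 4*t**2)) dt + ∫(-t**2*sin(4*t)) dt + ∫(2/(t + 3)) dt + ∫(-5/(t + 4)) dt.
Step 4. Evaluate the standard form [assuming t > -3]: now log(t - 2) + 2*log(t + 3) + ∫(6*t*exp(16 - 4*t**2)) dt + ∫(-t**2*sin(4*t)) dt + ∫(-5/(t + 4)) dt.
Step 5. Evaluate the standard form [assuming t > -4]: now log(t - 2) + 2*log(t + 3) - 5*log(t + 4) + ∫(6*t*exp(16 - 4*t**2)) dt + ∫(-t**2*sin(4*t)) dt.
Step 6. Integrate ∫(-t**2*sin(4*t)) dt by parts with u = t**2, dv = (-sin(4*t)) dt, so v = cos(4*t)/4: now t**2*cos(4*t)/4 + log(t - 2) + 2*log(t + 3) - 5*log(t + 4) + ∫(6*t*exp(16 - 4*t**2)) dt + ∫(-t*cos(4*t)/2) dt.
Step 7. Integrate ∫(-t*cos(4*t)/2) dt by parts with u = t, dv = (-cos(4*t)/2) dt, so v = -sin(4*t)/8: now t**2*cos(4*t)/4 - t*sin(4*t)/8 + log(t - 2) + 2*log(t + 3) - 5*log(t + 4) + ∫(6*t*exp(16 - 4*t**2)) dt + ∫(sin(4*t)/8) dt.
Step 8. Evaluate the standard form: now t**2*cos(4*t)/4 - t*sin(4*t)/8 + log(t - 2) + 2*log(t + 3) - 5*log(t + 4) - cos(4*t)/32 + ∫(6*t*exp(16 - 4*t**2)) dt.
Step 9. Substitute u = t**2 - 4, turning ∫(6*t*exp(16 - 4*t**2)) dt into ∫(3*exp(-4*u)) du: now t**2*cos(4*t)/4 - t*sin(4*t)/8 + log(t - 2) + 2*log(t + 3) - 5*log(t + 4) - cos(4*t)/32 + ∫(3*exp(-4*u)) du.
Step 10. Evaluate the standard form: now t**2*cos(4*t)/4 - t*sin(4*t)/8 + log(t - 2) + 2*log(t + 3) - 5*log(t + 4) - cos(4*t)/32 - 3*exp(-4*u)/4.
Step 11. Substitute back u = t**2 - 4: now t**2*cos(4*t)/4 - t*sin(4*t)/8 - 3*exp(16 - 4*t**2)/4 + log(t - 2) + 2*log(t + 3) - 5*log(t + 4) - cos(4*t)/32.
Answer: t**2*cos(4*t)/4 - t*sin(4*t)/8 - 3*exp(16 - 4*t**2)/4 + log(t - 2) + 2*log(t + 3) - 5*log(t + 4) - cos(4*t)/32.


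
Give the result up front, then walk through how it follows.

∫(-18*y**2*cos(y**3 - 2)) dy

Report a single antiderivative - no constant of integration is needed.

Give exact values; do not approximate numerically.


The answer is -6*sin(y**3 - 2).
Step 1. Substitute u = y**3 - 2, turning ∫(-18*y**2*cos(y**3 - 2)) dy into ∫(-6*cos(u)) du: now ∫(-6*cos(u)) du.
Step 2. Evaluate the standard form: now -6*sin(u).
Step 3. Substitute back u = y**3 - 2: now -6*sin(y**3 - 2).
Answer: -6*sin(y**3 - 2).


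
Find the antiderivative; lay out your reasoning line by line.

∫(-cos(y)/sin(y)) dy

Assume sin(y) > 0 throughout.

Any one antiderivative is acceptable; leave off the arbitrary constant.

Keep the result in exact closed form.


Step 1. Substitute u = sin(y), turning ∫(-cos(y)/sin(y)) dy into ∫(-1/u) du: now ∫(-1/u) du.
Step 2. Evaluate the standard form [assuming u > 0]: now -log(u).
Step 3. Substitute back u = sin(y): now -log(sin(y)).
Answer: -log(sin(y)).


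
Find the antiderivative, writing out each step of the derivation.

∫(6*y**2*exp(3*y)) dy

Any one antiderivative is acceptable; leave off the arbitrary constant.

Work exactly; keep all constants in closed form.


Step 1. Integrate ∫(6*y**2*exp(3*y)) dy by parts with u = y**2, dv = (6*exp(3*y)) dy, so v = 2*exp(3*y): now 2*y**2*exp(3*y) + ∫(-4*y*exp(3*y)) dy.
Step 2. Integrate ∫(-4*y*exp(3*y)) dy by parts with u = y, dv = (-4*exp(3*y)) dy, so v = -4*exp(3*y)/3: now 2*y**2*exp(3*y) - 4*y*exp(3*y)/3 + ∫(4*exp(3*y)/3) dy.
Step 3. Evaluate the standard form: now 2*y**2*exp(3*y) - 4*y*exp(3*y)/3 + 4*exp(3*y)/9.
Answer: 2*y**2*exp(3*y) - 4*y*exp(3*y)/3 + 4*exp(3*y)/9.


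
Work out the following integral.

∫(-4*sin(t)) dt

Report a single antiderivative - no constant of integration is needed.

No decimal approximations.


Answer: 4*cos(t).


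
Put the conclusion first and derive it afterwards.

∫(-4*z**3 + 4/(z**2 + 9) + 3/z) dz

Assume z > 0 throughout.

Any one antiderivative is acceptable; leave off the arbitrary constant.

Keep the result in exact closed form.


The answer is -z**4 + 3*log(z) + 4*atan(z/3)/3.
Step 1. Rewrite: now ∫(3/z) dz + ∫(-4*z**3) dz + ∫(4/(z**2 + 9)) dz.
Step 2. Evaluate the standard form: now -z**4 + ∫(3/z) dz + ∫(4/(z**2 + 9)) dz.
Step 3. Evaluate the standard form [assuming z > 0]: now -z**4 + 3*log(z) + ∫(4/(z**2 + 9)) dz.
Step 4. Evaluate the standard form: now -z**4 + 3*log(z) + 4*atan(z/3)/3.
Answer: -z**4 + 3*log(z) + 4*atan(z/3)/3.


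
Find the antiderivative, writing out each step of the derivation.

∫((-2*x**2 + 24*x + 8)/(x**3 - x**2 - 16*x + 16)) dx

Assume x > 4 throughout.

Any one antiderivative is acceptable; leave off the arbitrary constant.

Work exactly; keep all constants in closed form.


Step 1. Decompose ∫((-2*x**2 + 24*x + 8)/(x**3 - x**2 - 16*x + 16)) dx by partial fractions, (-2*x**2 + 24*x + 8)/(x**3 - x**2 - 16*x + 16) = -3/(x + 4) - 2/(x - 1) + 3/(x - 4): now ∫(3/(x - 4)) dx + ∫(-2/(x - 1)) dx + ∫(-3/(x + 4)) dx.
Step 2. Evaluate the standard form [assuming x > -4]: now -3*log(x + 4) + ∫(3/(x - 4)) dx + ∫(-2/(x - 1)) dx.
Step 3. Evaluate the standard form [assuming x > 4]: now 3*log(x - 4) - 3*log(x + 4) + ∫(-2/(x - 1)) dx.
Step 4. Evaluate the standard form [assuming x > 1]: now 3*log(x - 4) - 2*log(x - 1) - 3*log(x + 4).
Answer: 3*log(x - 4) - 2*log(x - 1) - 3*log(x + 4).


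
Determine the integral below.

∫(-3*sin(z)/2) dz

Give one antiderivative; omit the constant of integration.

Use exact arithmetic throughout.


Answer: 3*cos(z)/2.


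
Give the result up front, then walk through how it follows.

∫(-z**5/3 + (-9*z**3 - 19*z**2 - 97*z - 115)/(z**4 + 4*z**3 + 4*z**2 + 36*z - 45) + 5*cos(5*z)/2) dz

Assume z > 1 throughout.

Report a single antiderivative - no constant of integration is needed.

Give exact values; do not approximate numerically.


The answer is -z**6/18 - 4*log(z - 1) - 5*log(z + 5) + sin(5*z)/2 - 4*atan(z/3)/3.
Step 1. Rewrite: now ∫(-z**5/3) dz + ∫((-9*z**3 - 19*z**2 - 97*z - 115)/(z**4 + 4*z**3 + 4*z**2 + 36*z - 45)) dz + ∫(5*cos(5*z)/2) dz.
Step 2. Evaluate the standard form: now sin(5*z)/2 + ∫(-z**5/3) dz + ∫((-9*z**3 - 19*z**2 - 97*z - 115)/(z**4 + 4*z**3 + 4*z**2 + 36*z - 45)) dz.
Step 3. Decompose ∫((-9*z**3 - 19*z**2 - 97*z - 115)/(z**4 + 4*z**3 + 4*z**2 + 36*z - 45)) dz by partial fractions, (-9*z**3 - 19*z**2 - 97*z - 115)/(z**4 + 4*z**3 + 4*z**2 + 36*z - 45) = -4/(z**2 + 9) - 5/(z + 5) - 4/(z - 1): now sin(5*z)/2 + ∫(-z**5/3) dz + ∫(-4/(z - 1)) dz + ∫(-5/(z + 5)) dz + ∫(-4/(z**2 + 9)) dz.
Step 4. Evaluate the standard form [assuming z > -5]: now -5*log(z + 5) + sin(5*z)/2 + ∫(-z**5/3) dz + ∫(-4/(z - 1)) dz + ∫(-4/(z**2 + 9)) dz.
Step 5. Evaluate the standard form [assuming z > 1]: now -4*log(z - 1) - 5*log(z + 5) + sin(5*z)/2 + ∫(-z**5/3) dz + ∫(-4/(z**2 + 9)) dz.
Step 6. Evaluate the standard form: now -4*log(z - 1) - 5*log(z + 5) + sin(5*z)/2 - 4*atan(z/3)/3 + ∫(-z**5/3) dz.
Step 7. Evaluate the standard form: now -z**6/18 - 4*log(z - 1) - 5*log(z + 5) + sin(5*z)/2 - 4*atan(z/3)/3.
Answer: -z**6/18 - 4*log(z - 1) - 5*log(z + 5) + sin(5*z)/2 - 4*atan(z/3)/3.


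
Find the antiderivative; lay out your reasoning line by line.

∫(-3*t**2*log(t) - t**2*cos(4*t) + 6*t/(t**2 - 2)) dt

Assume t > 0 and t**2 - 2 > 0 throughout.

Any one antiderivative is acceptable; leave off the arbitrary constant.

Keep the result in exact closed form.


Step 1. Rewrite: now ∫(6*t/(t**2 - 2)) dt + ∫(-3*t**2*log(t)) dt + ∫(-t**2*cos(4*t)) dt.
Step 2. Integrate ∫(-3*t**2*log(t)) dt by parts with u = log(t), dv = (-3*t**2) dt, so v = -t**3 [assuming t > 0]: now -t**3*log(t) + ∫(t**2) dt + ∫(6*t/(t**2 - 2)) dt + ∫(-t**2*cos(4*t)) dt.
Step 3. Evaluate the standard form: now -t**3*log(t) + t**3/3 + ∫(6*t/(t**2 - 2)) dt + ∫(-t**2*cos(4*t)) dt.
Step 4. Integrate ∫(-t**2*cos(4*t)) dt by parts with u = t**2, dv = (-cos(4*t)) dt, so v = -sin(4*t)/4: now -t**3*log(t) + t**3/3 - t**2*sin(4*t)/4 + ∫(6*t/(t**2 - 2)) dt + ∫(t*sin(4*t)/2) dt.
Step 5. Integrate ∫(t*sin(4*t)/2) dt by parts with u = t, dv = (sin(4*t)/2) dt, so v = -cos(4*t)/8: now -t**3*log(t) + t**3/3 - t**2*sin(4*t)/4 - t*cos(4*t)/8 + ∫(6*t/(t**2 - 2)) dt + ∫(cos(4*t)/8) dt.
Step 6. Evaluate the standard form: now -t**3*log(t) + t**3/3 - t**2*sin(4*t)/4 - t*cos(4*t)/8 + sin(4*t)/32 + ∫(6*t/(t**2 - 2)) dt.
Step 7. Substitute u = t**2 - 2, turning ∫(6*t/(t**2 - 2)) dt into ∫(3/u) du: now -t**3*log(t) + t**3/3 - t**2*sin(4*t)/4 - t*cos(4*t)/8 + sin(4*t)/32 + ∫(3/u) du.
Step 8. Evaluate the standard form [assuming u > 0]: now -t**3*log(t) + t**3/3 - t**2*sin(4*t)/4 - t*cos(4*t)/8 + 3*log(u) + sin(4*t)/32.
Step 9. Substitute back u = t**2 - 2: now -t**3*log(t) + t**3/3 - t**2*sin(4*t)/4 - t*cos(4*t)/8 + 3*log(t**2 - 2) + sin(4*t)/32.
Answer: -t**3*log(t) + t**3/3 - t**2*sin(4*t)/4 - t*cos(4*t)/8 + 3*log(t**2 - 2) + sin(4*t)/32.


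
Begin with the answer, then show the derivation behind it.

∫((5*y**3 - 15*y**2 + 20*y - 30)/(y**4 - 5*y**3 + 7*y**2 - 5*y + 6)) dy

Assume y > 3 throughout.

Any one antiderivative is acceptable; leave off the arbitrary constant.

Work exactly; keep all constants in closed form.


The answer is 3*log(y - 3) + 2*log(y - 2) - 3*atan(y).
Step 1. Decompose ∫((5*y**3 - 15*y**2 + 20*y - 30)/(y**4 - 5*y**3 + 7*y**2 - 5*y + 6)) dy by partial fractions, (5*y**3 - 15*y**2 + 20*y - 30)/(y**4 - 5*y**3 + 7*y**2 - 5*y + 6) = -3/(y**2 + 1) + 2/(y - 2) + 3/(y - 3): now ∫(3/(y - 3)) dy + ∫(2/(y - 2)) dy + ∫(-3/(y**2 + 1)) dy.
Step 2. Evaluate the standard form [assuming y > 2]: now 2*log(y - 2) + ∫(3/(y - 3)) dy + ∫(-3/(y**2 + 1)) dy.
Step 3. Evaluate the standard form [assuming y > 3]: now 3*log(y - 3) + 2*log(y - 2) + ∫(-3/(y**2 + 1)) dy.
Step 4. Evaluate the standard form: now 3*log(y - 3) + 2*log(y - 2) - 3*atan(y).
Answer: 3*log(y - 3) + 2*log(y - 2) - 3*atan(y).


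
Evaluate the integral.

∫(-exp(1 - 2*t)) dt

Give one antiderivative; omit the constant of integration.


Answer: exp(1 - 2*t)/2.


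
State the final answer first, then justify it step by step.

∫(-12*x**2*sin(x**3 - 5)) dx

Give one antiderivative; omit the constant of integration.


The answer is 4*cos(x**3 - 5).
Step 1. Substitute u = x**3 - 5, turning ∫(-12*x**2*sin(x**3 - 5)) dx into ∫(-4*sin(u)) du: now ∫(-4*sin(u)) du.
Step 2. Evaluate the standard form: now 4*cos(u).
Step 3. Substitute back u = x**3 - 5: now 4*cos(x**3 - 5).
Answer: 4*cos(x**3 - 5).


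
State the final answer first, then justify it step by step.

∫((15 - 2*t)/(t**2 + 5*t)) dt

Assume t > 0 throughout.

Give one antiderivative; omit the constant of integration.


The answer is 3*log(t) - 5*log(t + 5).
Step 1. Decompose ∫((15 - 2*t)/(t**2 + 5*t)) dt by partial fractions, (15 - 2*t)/(t**2 + 5*t) = -5/(t + 5) + 3/t: now ∫(3/t) dt + ∫(-5/(t + 5)) dt.
Step 2. Evaluate the standard form [assuming t > -5]: now -5*log(t + 5) + ∫(3/t) dt.
Step 3. Evaluate the standard form [assuming t > 0]: now 3*log(t) - 5*log(t + 5).
Answer: 3*log(t) - 5*log(t + 5).


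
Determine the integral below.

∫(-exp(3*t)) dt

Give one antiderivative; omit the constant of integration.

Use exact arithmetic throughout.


Answer: -exp(3*t)/3.


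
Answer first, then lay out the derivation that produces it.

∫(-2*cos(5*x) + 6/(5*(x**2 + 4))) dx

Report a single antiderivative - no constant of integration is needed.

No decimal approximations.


The answer is -2*sin(5*x)/5 + 3*atan(x/2)/5.
Step 1. Rewrite: now ∫(6/(5*(x**2 + 4))) dx + ∫(-2*cos(5*x)) dx.
Step 2. Evaluate the standard form: now -2*sin(5*x)/5 + ∫(6/(5*(x**2 + 4))) dx.
Step 3. Evaluate the standard form: now -2*sin(5*x)/5 + 3*atan(x/2)/5.
Answer: -2*sin(5*x)/5 + 3*atan(x/2)/5.


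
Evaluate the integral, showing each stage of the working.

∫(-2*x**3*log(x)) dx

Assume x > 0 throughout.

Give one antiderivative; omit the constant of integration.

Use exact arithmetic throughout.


Step 1. Integrate ∫(-2*x**3*log(x)) dx by parts with u = log(x), dv = (-2*x**3) dx, so v = -x**4/2 [assuming x > 0]: now -x**4*log(x)/2 + ∫(x**3/2) dx.
Step 2. Evaluate the standard form: now -x**4*log(x)/2 + x**4/8.
Answer: -x**4*log(x)/2 + x**4/8.


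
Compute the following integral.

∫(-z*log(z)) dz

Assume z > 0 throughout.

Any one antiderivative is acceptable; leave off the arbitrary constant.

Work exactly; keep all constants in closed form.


Answer: -z**2*log(z)/2 + z**2/4.


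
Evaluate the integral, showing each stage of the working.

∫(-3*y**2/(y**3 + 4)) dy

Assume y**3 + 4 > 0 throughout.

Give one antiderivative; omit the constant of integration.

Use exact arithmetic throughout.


Step 1. Substitute u = y**3 + 4, turning ∫(-3*y**2/(y**3 + 4)) dy into ∫(-1/u) du: now ∫(-1/u) du.
Step 2. Evaluate the standard form [assuming u > 0]: now -log(u).
Step 3. Substitute back u = y**3 + 4: now -log(y**3 + 4).
Answer: -log(y**3 + 4).


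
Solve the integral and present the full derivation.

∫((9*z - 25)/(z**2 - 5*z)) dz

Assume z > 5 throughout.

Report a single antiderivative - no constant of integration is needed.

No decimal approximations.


Step 1. Decompose ∫((9*z - 25)/(z**2 - 5*z)) dz by partial fractions, (9*z - 25)/(z**2 - 5*z) = 4/(z - 5) + 5/z: now ∫(5/z) dz + ∫(4/(z - 5)) dz.
Step 2. Evaluate the standard form [assuming z > 0]: now 5*log(z) + ∫(4/(z - 5)) dz.
Step 3. Evaluate the standard form [assuming z > 5]: now 5*log(z) + 4*log(z - 5).
Answer: 5*log(z) + 4*log(z - 5).


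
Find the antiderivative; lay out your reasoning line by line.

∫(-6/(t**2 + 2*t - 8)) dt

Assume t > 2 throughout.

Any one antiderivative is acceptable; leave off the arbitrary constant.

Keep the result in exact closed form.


Step 1. Decompose ∫(-6/(t**2 + 2*t - 8)) dt by partial fractions, -6/(t**2 + 2*t - 8) = 1/(t + 4) - 1/(t - 2): now ∫(-1/(t - 2)) dt + ∫(1/(t + 4)) dt.
Step 2. Evaluate the standard form [assuming t > 2]: now -log(t - 2) + ∫(1/(t + 4)) dt.
Step 3. Evaluate the standard form [assuming t > -4]: now -log(t - 2) + log(t + 4).
Answer: -log(t - 2) + log(t + 4).


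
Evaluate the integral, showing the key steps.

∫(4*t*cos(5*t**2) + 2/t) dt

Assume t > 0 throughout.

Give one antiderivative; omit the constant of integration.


Step 1. Rewrite: now ∫(2/t) dt + ∫(4*t*cos(5*t**2)) dt.
Step 2. Evaluate the standard form [assuming t > 0]: now 2*log(t) + ∫(4*t*cos(5*t**2)) dt.
Step 3. Substitute u = t**2, turning ∫(4*t*cos(5*t**2)) dt into ∫(2*cos(5*u)) du: now 2*log(t) + ∫(2*cos(5*u)) du.
Step 4. Evaluate the standard form: now 2*log(t) + 2*sin(5*u)/5.
Step 5. Substitute back u = t**2: now 2*log(t) + 2*sin(5*t**2)/5.
Answer: 2*log(t) + 2*sin(5*t**2)/5.


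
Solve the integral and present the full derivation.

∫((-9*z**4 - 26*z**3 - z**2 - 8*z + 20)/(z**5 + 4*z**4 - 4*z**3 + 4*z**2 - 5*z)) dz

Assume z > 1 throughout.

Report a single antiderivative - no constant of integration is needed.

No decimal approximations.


Step 1. Decompose ∫((-9*z**4 - 26*z**3 - z**2 - 8*z + 20)/(z**5 + 4*z**4 - 4*z**3 + 4*z**2 - 5*z)) dz by partial fractions, (-9*z**4 - 26*z**3 - z**2 - 8*z + 20)/(z**5 + 4*z**4 - 4*z**3 + 4*z**2 - 5*z) = -3/(z**2 + 1) - 3/(z + 5) - 2/(z - 1) - 4/z: now ∫(-4/z) dz + ∫(-2/(z - 1)) dz + ∫(-3/(z + 5)) dz + ∫(-3/(z**2 + 1)) dz.
Step 2. Evaluate the standard form [assuming z > 0]: now -4*log(z) + ∫(-2/(z - 1)) dz + ∫(-3/(z + 5)) dz + ∫(-3/(z**2 + 1)) dz.
Step 3. Evaluate the standard form [assuming z > 1]: now -4*log(z) - 2*log(z - 1) + ∫(-3/(z + 5)) dz + ∫(-3/(z**2 + 1)) dz.
Step 4. Evaluate the standard form [assuming z > -5]: now -4*log(z) - 2*log(z - 1) - 3*log(z + 5) + ∫(-3/(z**2 + 1)) dz.
Step 5. Evaluate the standard form: now -4*log(z) - 2*log(z - 1) - 3*log(z + 5) - 3*atan(z).
Answer: -4*log(z) - 2*log(z - 1) - 3*log(z + 5) - 3*atan(z).


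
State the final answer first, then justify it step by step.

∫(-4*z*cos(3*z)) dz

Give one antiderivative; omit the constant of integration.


The answer is -4*z*sin(3*z)/3 - 4*cos(3*z)/9.
Step 1. Integrate ∫(-4*z*cos(3*z)) dz by parts with u = z, dv = (-4*cos(3*z)) dz, so v = -4*sin(3*z)/3: now -4*z*sin(3*z)/3 + ∫(4*sin(3*z)/3) dz.
Step 2. Evaluate the standard form: now -4*z*sin(3*z)/3 - 4*cos(3*z)/9.
Answer: -4*z*sin(3*z)/3 - 4*cos(3*z)/9.


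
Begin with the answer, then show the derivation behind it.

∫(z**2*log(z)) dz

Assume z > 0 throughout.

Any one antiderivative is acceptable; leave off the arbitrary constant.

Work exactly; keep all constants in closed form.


The answer is z**3*log(z)/3 - z**3/9.
Step 1. Integrate ∫(z**2*log(z)) dz by parts with u = log(z), dv = (z**2) dz, so v = z**3/3 [assuming z > 0]: now z**3*log(z)/3 + ∫(-z**2/3) dz.
Step 2. Evaluate the standard form: now z**3*log(z)/3 - z**3/9.
Answer: z**3*log(z)/3 - z**3/9.


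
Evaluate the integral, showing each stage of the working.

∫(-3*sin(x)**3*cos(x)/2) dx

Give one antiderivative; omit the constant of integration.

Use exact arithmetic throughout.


Step 1. Substitute u = sin(x), turning ∫(-3*sin(x)**3*cos(x)/2) dx into ∫(-3*u**3/2) du: now ∫(-3*u**3/2) du.
Step 2. Evaluate the standard form: now -3*u**4/8.
Step 3. Substitute back u = sin(x): now -3*sin(x)**4/8.
Answer: -3*sin(x)**4/8.


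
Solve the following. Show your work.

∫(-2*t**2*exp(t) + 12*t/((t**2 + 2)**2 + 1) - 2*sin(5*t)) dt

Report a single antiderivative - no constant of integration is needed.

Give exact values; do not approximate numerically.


Step 1. Rewrite: now ∫(12*t/((t**2 + 2)**2 + 1)) dt + ∫(-2*t**2*exp(t)) dt + ∫(-2*sin(5*t)) dt.
Step 2. Substitute u = t**2 + 2, turning ∫(12*t/((t**2 + 2)**2 + 1)) dt into ∫(6/(u**2 + 1)) du: now ∫(-2*t**2*exp(t)) dt + ∫(6/(u**2 + 1)) du + ∫(-2*sin(5*t)) dt.
Step 3. Evaluate the standard form: now 6*atan(u) + ∫(-2*t**2*exp(t)) dt + ∫(-2*sin(5*t)) dt.
Step 4. Substitute back u = t**2 + 2: now 6*atan(t**2 + 2) + ∫(-2*t**2*exp(t)) dt + ∫(-2*sin(5*t)) dt.
Step 5. Integrate ∫(-2*t**2*exp(t)) dt by parts with u = t**2, dv = (-2*exp(t)) dt, so v = -2*exp(t): now -2*t**2*exp(t) + 6*atan(t**2 + 2) + ∫(4*t*exp(t)) dt + ∫(-2*sin(5*t)) dt.
Step 6. Integrate ∫(4*t*exp(t)) dt by parts with u = t, dv = (4*exp(t)) dt, so v = 4*exp(t): now -2*t**2*exp(t) + 4*t*exp(t) + 6*atan(t**2 + 2) + ∫(-4*exp(t)) dt + ∫(-2*sin(5*t)) dt.
Step 7. Evaluate the standard form: now -2*t**2*exp(t) + 4*t*exp(t) - 4*exp(t) + 6*atan(t**2 + 2) + ∫(-2*sin(5*t)) dt.
Step 8. Evaluate the standard form: now -2*t**2*exp(t) + 4*t*exp(t) - 4*exp(t) + 2*cos(5*t)/5 + 6*atan(t**2 + 2).
Answer: -2*t**2*exp(t) + 4*t*exp(t) - 4*exp(t) + 2*cos(5*t)/5 + 6*atan(t**2 + 2).


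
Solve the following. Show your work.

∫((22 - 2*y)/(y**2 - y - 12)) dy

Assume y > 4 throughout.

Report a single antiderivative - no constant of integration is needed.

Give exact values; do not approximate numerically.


Step 1. Decompose ∫((22 - 2*y)/(y**2 - y - 12)) dy by partial fractions, (22 - 2*y)/(y**2 - y - 12) = -4/(y + 3) + 2/(y - 4): now ∫(2/(y - 4)) dy + ∫(-4/(y + 3)) dy.
Step 2. Evaluate the standard form [assuming y > 4]: now 2*log(y - 4) + ∫(-4/(y + 3)) dy.
Step 3. Evaluate the standard form [assuming y > -3]: now 2*log(y - 4) - 4*log(y + 3).
Answer: 2*log(y - 4) - 4*log(y + 3).


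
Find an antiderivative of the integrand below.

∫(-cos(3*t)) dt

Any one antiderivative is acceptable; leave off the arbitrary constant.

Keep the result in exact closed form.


Answer: -sin(3*t)/3.


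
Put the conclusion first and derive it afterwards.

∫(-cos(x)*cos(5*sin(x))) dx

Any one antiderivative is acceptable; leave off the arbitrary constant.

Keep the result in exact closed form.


The answer is -sin(5*sin(x))/5.
Step 1. Substitute u = sin(x), turning ∫(-cos(x)*cos(5*sin(x))) dx into ∫(-cos(5*u)) du: now ∫(-cos(5*u)) du.
Step 2. Evaluate the standard form: now -sin(5*u)/5.
Step 3. Substitute back u = sin(x): now -sin(5*sin(x))/5.
Answer: -sin(5*sin(x))/5.


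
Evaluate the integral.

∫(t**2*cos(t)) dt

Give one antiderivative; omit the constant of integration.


Answer: t**2*sin(t) + 2*t*cos(t) - 2*sin(t).


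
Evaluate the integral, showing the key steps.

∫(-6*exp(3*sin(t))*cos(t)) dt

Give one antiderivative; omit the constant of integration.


Step 1. Substitute u = sin(t), turning ∫(-6*exp(3*sin(t))*cos(t)) dt into ∫(-6*exp(3*u)) du: now ∫(-6*exp(3*u)) du.
Step 2. Evaluate the standard form: now -2*exp(3*u).
Step 3. Substitute back u = sin(t): now -2*exp(3*sin(t)).
Answer: -2*exp(3*sin(t)).


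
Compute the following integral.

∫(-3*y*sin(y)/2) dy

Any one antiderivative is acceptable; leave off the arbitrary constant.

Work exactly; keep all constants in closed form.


Answer: 3*y*cos(y)/2 - 3*sin(y)/2.


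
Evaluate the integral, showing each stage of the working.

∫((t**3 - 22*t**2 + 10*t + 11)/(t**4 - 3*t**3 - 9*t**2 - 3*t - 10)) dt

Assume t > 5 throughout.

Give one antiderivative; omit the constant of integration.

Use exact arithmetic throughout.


Step 1. Decompose ∫((t**3 - 22*t**2 + 10*t + 11)/(t**4 - 3*t**3 - 9*t**2 - 3*t - 10)) dt by partial fractions, (t**3 - 22*t**2 + 10*t + 11)/(t**4 - 3*t**3 - 9*t**2 - 3*t - 10) = -3/(t**2 + 1) + 3/(t + 2) - 2/(t - 5): now ∫(-2/(t - 5)) dt + ∫(3/(t + 2)) dt + ∫(-3/(t**2 + 1)) dt.
Step 2. Evaluate the standard form [assuming t > -2]: now 3*log(t + 2) + ∫(-2/(t - 5)) dt + ∫(-3/(t**2 + 1)) dt.
Step 3. Evaluate the standard form [assuming t > 5]: now -2*log(t - 5) + 3*log(t + 2) + ∫(-3/(t**2 + 1)) dt.
Step 4. Evaluate the standard form: now -2*log(t - 5) + 3*log(t + 2) - 3*atan(t).
Answer: -2*log(t - 5) + 3*log(t + 2) - 3*atan(t).


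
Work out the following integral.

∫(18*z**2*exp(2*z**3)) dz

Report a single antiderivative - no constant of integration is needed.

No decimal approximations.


Answer: 3*exp(2*z**3).


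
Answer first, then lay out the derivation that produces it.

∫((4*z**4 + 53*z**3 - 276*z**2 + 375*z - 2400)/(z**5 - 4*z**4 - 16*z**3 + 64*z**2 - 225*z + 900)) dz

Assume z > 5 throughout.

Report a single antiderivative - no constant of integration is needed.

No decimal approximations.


The answer is 5*log(z - 5) + 4*log(z - 4) - 5*log(z + 5) + atan(z/3).
Step 1. Decompose ∫((4*z**4 + 53*z**3 - 276*z**2 + 375*z - 2400)/(z**5 - 4*z**4 - 16*z**3 + 64*z**2 - 225*z + 900)) dz by partial fractions, (4*z**4 + 53*z**3 - 276*z**2 + 375*z - 2400)/(z**5 - 4*z**4 - 16*z**3 + 64*z**2 - 225*z + 900) = 3/(z**2 + 9) - 5/(z + 5) + 4/(z - 4) + 5/(z - 5): now ∫(5/(z - 5)) dz + ∫(4/(z - 4)) dz + ∫(-5/(z + 5)) dz + ∫(3/(z**2 + 9)) dz.
Step 2. Evaluate the standard form [assuming z > 4]: now 4*log(z - 4) + ∫(5/(z - 5)) dz + ∫(-5/(z + 5)) dz + ∫(3/(z**2 + 9)) dz.
Step 3. Evaluate the standard form [assuming z > -5]: now 4*log(z - 4) - 5*log(z + 5) + ∫(5/(z - 5)) dz + ∫(3/(z**2 + 9)) dz.
Step 4. Evaluate the standard form [assuming z > 5]: now 5*log(z - 5) + 4*log(z - 4) - 5*log(z + 5) + ∫(3/(z**2 + 9)) dz.
Step 5. Evaluate the standard form: now 5*log(z - 5) + 4*log(z - 4) - 5*log(z + 5) + atan(z/3).
Answer: 5*log(z - 5) + 4*log(z - 4) - 5*log(z + 5) + atan(z/3).


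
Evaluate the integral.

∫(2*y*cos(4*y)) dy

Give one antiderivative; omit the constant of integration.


Answer: y*sin(4*y)/2 + cos(4*y)/8.


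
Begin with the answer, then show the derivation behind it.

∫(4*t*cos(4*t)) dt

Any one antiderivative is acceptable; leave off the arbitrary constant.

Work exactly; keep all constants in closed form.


The answer is t*sin(4*t) + cos(4*t)/4.
Step 1. Integrate ∫(4*t*cos(4*t)) dt by parts with u = t, dv = (4*cos(4*t)) dt, so v = sin(4*t): now t*sin(4*t) + ∫(-sin(4*t)) dt.
Step 2. Evaluate the standard form: now t*sin(4*t) + cos(4*t)/4.
Answer: t*sin(4*t) + cos(4*t)/4.


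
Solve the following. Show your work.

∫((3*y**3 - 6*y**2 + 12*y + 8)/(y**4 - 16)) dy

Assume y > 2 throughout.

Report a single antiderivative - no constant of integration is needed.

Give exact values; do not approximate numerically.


Step 1. Decompose ∫((3*y**3 - 6*y**2 + 12*y + 8)/(y**4 - 16)) dy by partial fractions, (3*y**3 - 6*y**2 + 12*y + 8)/(y**4 - 16) = -4/(y**2 + 4) + 2/(y + 2) + 1/(y - 2): now ∫(1/(y - 2)) dy + ∫(2/(y + 2)) dy + ∫(-4/(y**2 + 4)) dy.
Step 2. Evaluate the standard form [assuming y > 2]: now log(y - 2) + ∫(2/(y + 2)) dy + ∫(-4/(y**2 + 4)) dy.
Step 3. Evaluate the standard form [assuming y > -2]: now log(y - 2) + 2*log(y + 2) + ∫(-4/(y**2 + 4)) dy.
Step 4. Evaluate the standard form: now log(y - 2) + 2*log(y + 2) - 2*atan(y/2).
Answer: log(y - 2) + 2*log(y + 2) - 2*atan(y/2).


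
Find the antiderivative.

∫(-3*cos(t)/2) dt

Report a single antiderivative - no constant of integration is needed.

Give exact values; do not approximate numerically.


Answer: -3*sin(t)/2.


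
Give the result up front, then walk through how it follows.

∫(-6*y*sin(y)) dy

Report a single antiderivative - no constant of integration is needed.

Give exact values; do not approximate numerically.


The answer is 6*y*cos(y) - 6*sin(y).
Step 1. Integrate ∫(-6*y*sin(y)) dy by parts with u = y, dv = (-6*sin(y)) dy, so v = 6*cos(y): now 6*y*cos(y) + ∫(-6*cos(y)) dy.
Step 2. Evaluate the standard form: now 6*y*cos(y) - 6*sin(y).
Answer: 6*y*cos(y) - 6*sin(y).


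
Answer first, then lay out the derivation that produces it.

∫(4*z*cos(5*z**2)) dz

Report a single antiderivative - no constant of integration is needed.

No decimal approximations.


The answer is 2*sin(5*z**2)/5.
Step 1. Substitute u = z**2, turning ∫(4*z*cos(5*z**2)) dz into ∫(2*cos(5*u)) du: now ∫(2*cos(5*u)) du.
Step 2. Evaluate the standard form: now 2*sin(5*u)/5.
Step 3. Substitute back u = z**2: now 2*sin(5*z**2)/5.
Answer: 2*sin(5*z**2)/5.
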